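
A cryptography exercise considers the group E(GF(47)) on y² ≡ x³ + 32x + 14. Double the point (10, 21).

tangent at (10, 21): λ = (3·10² + 32)/(2·21) ≡ 3/42. 42⁻¹ ≡ 28 (mod 47), so λ ≡ 3·28 ≡ 37.
  x = λ² - 10 - 10 = 1369 - 20 ≡ 33; y = λ·(10 - 33) - 21 ≡ 21. → (33, 21)

(33, 21)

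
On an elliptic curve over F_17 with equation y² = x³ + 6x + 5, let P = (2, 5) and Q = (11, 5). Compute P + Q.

(4, 12)

(2, 5) + (11, 5). λ = (5 - 5)/(11 - 2) ≡ 0/9 mod 17. 9⁻¹ ≡ 2 (mod 17) since 9·2 = 18 ≡ 1, so λ ≡ 0.
  x = λ² - 2 - 11 = 0 - 13 ≡ 4; y = λ·(2 - 4) - 5 ≡ 12. → (4, 12)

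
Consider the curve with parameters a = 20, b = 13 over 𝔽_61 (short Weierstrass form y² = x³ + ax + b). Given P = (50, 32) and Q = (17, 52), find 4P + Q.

First 4P:
Repeated addition: build up to 4P.
2P: tangent at (50, 32): λ = (3·50² + 20)/(2·32) ≡ 17/3. 3⁻¹ ≡ 41 (mod 61), so λ ≡ 17·41 ≡ 26.
  x = λ² - 50 - 50 = 676 - 100 ≡ 27; y = λ·(50 - 27) - 32 ≡ 17. → (27, 17)
3P: (27, 17) + (50, 32). λ = (32 - 17)/(50 - 27) ≡ 15/23 mod 61. 23⁻¹ ≡ 8 (mod 61), so λ ≡ 59.
  x = λ² - 27 - 50 = 3481 - 77 ≡ 49; y = λ·(27 - 49) - 17 ≡ 27. → (49, 27)
4P: (49, 27) + (50, 32). λ = (32 - 27)/(50 - 49) ≡ 5/1 mod 61. 1⁻¹ ≡ 1 (mod 61), so λ ≡ 5.
  x = λ² - 49 - 50 = 25 - 99 ≡ 48; y = λ·(49 - 48) - 27 ≡ 39. → (48, 39)
4P = (48, 39).
Finally 4P + Q:
(48, 39) + (17, 52). λ = (52 - 39)/(17 - 48) ≡ 13/30 mod 61. 30⁻¹ ≡ 59 (mod 61) since 30·59 = 1770 ≡ 1, so λ ≡ 35.
  x = λ² - 48 - 17 = 1225 - 65 ≡ 1; y = λ·(48 - 1) - 39 ≡ 20. → (1, 20)

(1, 20)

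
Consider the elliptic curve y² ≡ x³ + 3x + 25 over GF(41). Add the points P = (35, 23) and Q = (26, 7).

(11, 6)

(35, 23) + (26, 7). λ = (7 - 23)/(26 - 35) ≡ 25/32 mod 41. 32⁻¹ ≡ 9 (mod 41), so λ ≡ 20.
  x = λ² - 35 - 26 = 400 - 61 ≡ 11; y = λ·(35 - 11) - 23 ≡ 6. → (11, 6)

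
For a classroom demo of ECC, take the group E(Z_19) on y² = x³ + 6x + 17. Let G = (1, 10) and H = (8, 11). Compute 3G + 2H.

(3, 9)

First 3G:
Repeated addition: build up to 3G.
2G: tangent at (1, 10): λ = (3·1² + 6)/(2·10) ≡ 9/1. 1⁻¹ ≡ 1 (mod 19), so λ ≡ 9·1 ≡ 9.
  x = λ² - 1 - 1 = 81 - 2 ≡ 3; y = λ·(1 - 3) - 10 ≡ 10. → (3, 10)
3G: (3, 10) + (1, 10). λ = (10 - 10)/(1 - 3) ≡ 0/17 mod 19. 17⁻¹ ≡ 9 (mod 19), so λ ≡ 0.
  x = λ² - 3 - 1 = 0 - 4 ≡ 15; y = λ·(3 - 15) - 10 ≡ 9. → (15, 9)
3G = (15, 9).
Next 2H:
Repeated addition: build up to 2H.
2H: tangent at (8, 11): λ = (3·8² + 6)/(2·11) ≡ 8/3. 3⁻¹ ≡ 13 (mod 19), so λ ≡ 8·13 ≡ 9.
  x = λ² - 8 - 8 = 81 - 16 ≡ 8; y = λ·(8 - 8) - 11 ≡ 8. → (8, 8)
2H = (8, 8).
Finally 3G + 2H:
(15, 9) + (8, 8). λ = (8 - 9)/(8 - 15) ≡ 18/12 mod 19. 12⁻¹ ≡ 8 (mod 19), so λ ≡ 11.
  x = λ² - 15 - 8 = 121 - 23 ≡ 3; y = λ·(15 - 3) - 9 ≡ 9. → (3, 9)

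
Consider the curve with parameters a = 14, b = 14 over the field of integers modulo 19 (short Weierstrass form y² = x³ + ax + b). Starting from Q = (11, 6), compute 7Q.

Repeated addition: build up to 7Q.
2Q: tangent at (11, 6): λ = (3·11² + 14)/(2·6) ≡ 16/12. 12⁻¹ ≡ 8 (mod 19) since 12·8 = 96 ≡ 1, so λ ≡ 16·8 ≡ 14.
  x = λ² - 11 - 11 = 196 - 22 ≡ 3; y = λ·(11 - 3) - 6 ≡ 11. → (3, 11)
3Q: (3, 11) + (11, 6). λ = (6 - 11)/(11 - 3) ≡ 14/8 mod 19. 8⁻¹ ≡ 12 (mod 19), so λ ≡ 16.
  x = λ² - 3 - 11 = 256 - 14 ≡ 14; y = λ·(3 - 14) - 11 ≡ 3. → (14, 3)
4Q: (14, 3) + (11, 6). λ = (6 - 3)/(11 - 14) ≡ 3/16 mod 19. 16⁻¹ ≡ 6 (mod 19) since 16·6 = 96 ≡ 1, so λ ≡ 18.
  x = λ² - 14 - 11 = 324 - 25 ≡ 14; y = λ·(14 - 14) - 3 ≡ 16. → (14, 16)
5Q: (14, 16) + (11, 6). λ = (6 - 16)/(11 - 14) ≡ 9/16 mod 19. 16⁻¹ ≡ 6 (mod 19) since 16·6 = 96 ≡ 1, so λ ≡ 16.
  x = λ² - 14 - 11 = 256 - 25 ≡ 3; y = λ·(14 - 3) - 16 ≡ 8. → (3, 8)
6Q: (3, 8) + (11, 6). λ = (6 - 8)/(11 - 3) ≡ 17/8 mod 19. 8⁻¹ ≡ 12 (mod 19), so λ ≡ 14.
  x = λ² - 3 - 11 = 196 - 14 ≡ 11; y = λ·(3 - 11) - 8 ≡ 13. → (11, 13)
7Q: (11, 13) + (11, 6): same x and y₁ ≡ -y₂, so the sum is O.

O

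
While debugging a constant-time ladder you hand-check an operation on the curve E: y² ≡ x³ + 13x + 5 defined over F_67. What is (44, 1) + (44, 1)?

tangent at (44, 1): λ = (3·44² + 13)/(2·1) ≡ 59/2. 2⁻¹ ≡ 34 (mod 67), so λ ≡ 59·34 ≡ 63.
  x = λ² - 44 - 44 = 3969 - 88 ≡ 62; y = λ·(44 - 62) - 1 ≡ 4. → (62, 4)

(62, 4)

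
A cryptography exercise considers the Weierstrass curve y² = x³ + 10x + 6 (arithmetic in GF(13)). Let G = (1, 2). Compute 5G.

Repeated addition: build up to 5G.
2G: tangent at (1, 2): λ = (3·1² + 10)/(2·2) ≡ 0/4. 4⁻¹ ≡ 10 (mod 13) since 4·10 = 40 ≡ 1, so λ ≡ 0·10 ≡ 0.
  x = λ² - 1 - 1 = 0 - 2 ≡ 11; y = λ·(1 - 11) - 2 ≡ 11. → (11, 11)
3G: (11, 11) + (1, 2). λ = (2 - 11)/(1 - 11) ≡ 4/3 mod 13. 3⁻¹ ≡ 9 (mod 13), so λ ≡ 10.
  x = λ² - 11 - 1 = 100 - 12 ≡ 10; y = λ·(11 - 10) - 11 ≡ 12. → (10, 12)
4G: (10, 12) + (1, 2). λ = (2 - 12)/(1 - 10) ≡ 3/4 mod 13. 4⁻¹ ≡ 10 (mod 13), so λ ≡ 4.
  x = λ² - 10 - 1 = 16 - 11 ≡ 5; y = λ·(10 - 5) - 12 ≡ 8. → (5, 8)
5G: (5, 8) + (1, 2). λ = (2 - 8)/(1 - 5) ≡ 7/9 mod 13. 9⁻¹ ≡ 3 (mod 13), so λ ≡ 8.
  x = λ² - 5 - 1 = 64 - 6 ≡ 6; y = λ·(5 - 6) - 8 ≡ 10. → (6, 10)

(6, 10)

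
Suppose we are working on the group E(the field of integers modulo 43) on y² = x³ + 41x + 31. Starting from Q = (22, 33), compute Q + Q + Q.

Repeated addition: build up to 3Q.
2Q: tangent at (22, 33): λ = (3·22² + 41)/(2·33) ≡ 31/23. 23⁻¹ ≡ 15 (mod 43), so λ ≡ 31·15 ≡ 35.
  x = λ² - 22 - 22 = 1225 - 44 ≡ 20; y = λ·(22 - 20) - 33 ≡ 37. → (20, 37)
3Q: (20, 37) + (22, 33). λ = (33 - 37)/(22 - 20) ≡ 39/2 mod 43. 2⁻¹ ≡ 22 (mod 43), so λ ≡ 41.
  x = λ² - 20 - 22 = 1681 - 42 ≡ 5; y = λ·(20 - 5) - 37 ≡ 19. → (5, 19)

(5, 19)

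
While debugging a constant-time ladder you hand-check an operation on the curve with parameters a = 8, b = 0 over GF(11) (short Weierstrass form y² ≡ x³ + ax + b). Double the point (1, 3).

tangent at (1, 3): λ = (3·1² + 8)/(2·3) ≡ 0/6. 6⁻¹ ≡ 2 (mod 11) since 6·2 = 12 ≡ 1, so λ ≡ 0·2 ≡ 0.
  x = λ² - 1 - 1 = 0 - 2 ≡ 9; y = λ·(1 - 9) - 3 ≡ 8. → (9, 8)

(9, 8)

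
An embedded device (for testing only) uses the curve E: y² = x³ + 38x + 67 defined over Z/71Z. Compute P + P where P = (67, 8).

tangent at (67, 8): λ = (3·67² + 38)/(2·8) ≡ 15/16. 16⁻¹ ≡ 40 (mod 71), so λ ≡ 15·40 ≡ 32.
  x = λ² - 67 - 67 = 1024 - 134 ≡ 38; y = λ·(67 - 38) - 8 ≡ 68. → (38, 68)

(38, 68)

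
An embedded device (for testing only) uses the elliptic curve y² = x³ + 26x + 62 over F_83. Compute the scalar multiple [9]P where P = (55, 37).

Repeated addition: build up to 9P.
2P: tangent at (55, 37): λ = (3·55² + 26)/(2·37) ≡ 54/74. 74⁻¹ ≡ 46 (mod 83) since 74·46 = 3404 ≡ 1, so λ ≡ 54·46 ≡ 77.
  x = λ² - 55 - 55 = 5929 - 110 ≡ 9; y = λ·(55 - 9) - 37 ≡ 19. → (9, 19)
3P: (9, 19) + (55, 37). λ = (37 - 19)/(55 - 9) ≡ 18/46 mod 83. 46⁻¹ ≡ 74 (mod 83) since 46·74 = 3404 ≡ 1, so λ ≡ 4.
  x = λ² - 9 - 55 = 16 - 64 ≡ 35; y = λ·(9 - 35) - 19 ≡ 43. → (35, 43)
4P: (35, 43) + (55, 37). λ = (37 - 43)/(55 - 35) ≡ 77/20 mod 83. 20⁻¹ ≡ 54 (mod 83), so λ ≡ 8.
  x = λ² - 35 - 55 = 64 - 90 ≡ 57; y = λ·(35 - 57) - 43 ≡ 30. → (57, 30)
5P: (57, 30) + (55, 37). λ = (37 - 30)/(55 - 57) ≡ 7/81 mod 83. 81⁻¹ ≡ 41 (mod 83) since 81·41 = 3321 ≡ 1, so λ ≡ 38.
  x = λ² - 57 - 55 = 1444 - 112 ≡ 4; y = λ·(57 - 4) - 30 ≡ 75. → (4, 75)
6P: (4, 75) + (55, 37). λ = (37 - 75)/(55 - 4) ≡ 45/51 mod 83. 51⁻¹ ≡ 70 (mod 83), so λ ≡ 79.
  x = λ² - 4 - 55 = 6241 - 59 ≡ 40; y = λ·(4 - 40) - 75 ≡ 69. → (40, 69)
7P: (40, 69) + (55, 37). λ = (37 - 69)/(55 - 40) ≡ 51/15 mod 83. 15⁻¹ ≡ 72 (mod 83), so λ ≡ 20.
  x = λ² - 40 - 55 = 400 - 95 ≡ 56; y = λ·(40 - 56) - 69 ≡ 26. → (56, 26)
8P: (56, 26) + (55, 37). λ = (37 - 26)/(55 - 56) ≡ 11/82 mod 83. 82⁻¹ ≡ 82 (mod 83), so λ ≡ 72.
  x = λ² - 56 - 55 = 5184 - 111 ≡ 10; y = λ·(56 - 10) - 26 ≡ 49. → (10, 49)
9P: (10, 49) + (55, 37). λ = (37 - 49)/(55 - 10) ≡ 71/45 mod 83. 45⁻¹ ≡ 24 (mod 83) since 45·24 = 1080 ≡ 1, so λ ≡ 44.
  x = λ² - 10 - 55 = 1936 - 65 ≡ 45; y = λ·(10 - 45) - 49 ≡ 71. → (45, 71)

(45, 71)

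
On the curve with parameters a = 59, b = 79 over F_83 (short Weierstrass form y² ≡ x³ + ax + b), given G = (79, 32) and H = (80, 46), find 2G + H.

First 2G:
Repeated addition: build up to 2G.
2G: tangent at (79, 32): λ = (3·79² + 59)/(2·32) ≡ 24/64. 64⁻¹ ≡ 48 (mod 83), so λ ≡ 24·48 ≡ 73.
  x = λ² - 79 - 79 = 5329 - 158 ≡ 25; y = λ·(79 - 25) - 32 ≡ 9. → (25, 9)
2G = (25, 9).
Finally 2G + H:
(25, 9) + (80, 46). λ = (46 - 9)/(80 - 25) ≡ 37/55 mod 83. 55⁻¹ ≡ 80 (mod 83), so λ ≡ 55.
  x = λ² - 25 - 80 = 3025 - 105 ≡ 15; y = λ·(25 - 15) - 9 ≡ 43. → (15, 43)

(15, 43)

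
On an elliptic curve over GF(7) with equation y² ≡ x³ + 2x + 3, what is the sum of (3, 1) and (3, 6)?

O

The two points share x = 3 and their y-coordinates satisfy 1 + 6 ≡ 0 (mod 7), so they are inverses. Their sum is O.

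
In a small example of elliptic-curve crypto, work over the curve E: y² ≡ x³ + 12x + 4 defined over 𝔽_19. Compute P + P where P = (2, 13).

(0, 2)

tangent at (2, 13): λ = (3·2² + 12)/(2·13) ≡ 5/7. 7⁻¹ ≡ 11 (mod 19), so λ ≡ 5·11 ≡ 17.
  x = λ² - 2 - 2 = 289 - 4 ≡ 0; y = λ·(2 - 0) - 13 ≡ 2. → (0, 2)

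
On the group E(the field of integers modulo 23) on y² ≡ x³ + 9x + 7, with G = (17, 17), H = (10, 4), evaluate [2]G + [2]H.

(21, 21)

First 2G:
Repeated addition: build up to 2G.
2G: tangent at (17, 17): λ = (3·17² + 9)/(2·17) ≡ 2/11. 11⁻¹ ≡ 21 (mod 23), so λ ≡ 2·21 ≡ 19.
  x = λ² - 17 - 17 = 361 - 34 ≡ 5; y = λ·(17 - 5) - 17 ≡ 4. → (5, 4)
2G = (5, 4).
Next 2H:
Repeated addition: build up to 2H.
2H: tangent at (10, 4): λ = (3·10² + 9)/(2·4) ≡ 10/8. 8⁻¹ ≡ 3 (mod 23) since 8·3 = 24 ≡ 1, so λ ≡ 10·3 ≡ 7.
  x = λ² - 10 - 10 = 49 - 20 ≡ 6; y = λ·(10 - 6) - 4 ≡ 1. → (6, 1)
2H = (6, 1).
Finally 2G + 2H:
(5, 4) + (6, 1). λ = (1 - 4)/(6 - 5) ≡ 20/1 mod 23. 1⁻¹ ≡ 1 (mod 23) since 1·1 = 1 ≡ 1, so λ ≡ 20.
  x = λ² - 5 - 6 = 400 - 11 ≡ 21; y = λ·(5 - 21) - 4 ≡ 21. → (21, 21)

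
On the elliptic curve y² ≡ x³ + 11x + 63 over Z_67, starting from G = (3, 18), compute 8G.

Double-and-add on 8 = (1000)₂. Start with G = (3, 18) for the leading 1-bit.
double: tangent at (3, 18): λ = (3·3² + 11)/(2·18) ≡ 38/36. 36⁻¹ ≡ 54 (mod 67), so λ ≡ 38·54 ≡ 42.
  x = λ² - 3 - 3 = 1764 - 6 ≡ 16; y = λ·(3 - 16) - 18 ≡ 39. → (16, 39)
double: tangent at (16, 39): λ = (3·16² + 11)/(2·39) ≡ 42/11. 11⁻¹ ≡ 61 (mod 67) since 11·61 = 671 ≡ 1, so λ ≡ 42·61 ≡ 16.
  x = λ² - 16 - 16 = 256 - 32 ≡ 23; y = λ·(16 - 23) - 39 ≡ 50. → (23, 50)
double: tangent at (23, 50): λ = (3·23² + 11)/(2·50) ≡ 57/33. 33⁻¹ ≡ 65 (mod 67) since 33·65 = 2145 ≡ 1, so λ ≡ 57·65 ≡ 20.
  x = λ² - 23 - 23 = 400 - 46 ≡ 19; y = λ·(23 - 19) - 50 ≡ 30. → (19, 30)

(19, 30)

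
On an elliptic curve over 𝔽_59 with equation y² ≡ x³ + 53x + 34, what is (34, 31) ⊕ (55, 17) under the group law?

(34, 31) + (55, 17). λ = (17 - 31)/(55 - 34) ≡ 45/21 mod 59. 21⁻¹ ≡ 45 (mod 59), so λ ≡ 19.
  x = λ² - 34 - 55 = 361 - 89 ≡ 36; y = λ·(34 - 36) - 31 ≡ 49. → (36, 49)

(36, 49)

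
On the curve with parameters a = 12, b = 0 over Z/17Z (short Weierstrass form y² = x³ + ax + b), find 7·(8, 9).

(15, 11)

Write P = (8, 9).
Double-and-add on 7 = (111)₂. Start with P = (8, 9) for the leading 1-bit.
double: tangent at (8, 9): λ = (3·8² + 12)/(2·9) ≡ 0/1. 1⁻¹ ≡ 1 (mod 17), so λ ≡ 0·1 ≡ 0.
  x = λ² - 8 - 8 = 0 - 16 ≡ 1; y = λ·(8 - 1) - 9 ≡ 8. → (1, 8)
add P: (1, 8) + (8, 9). λ = (9 - 8)/(8 - 1) ≡ 1/7 mod 17. 7⁻¹ ≡ 5 (mod 17), so λ ≡ 5.
  x = λ² - 1 - 8 = 25 - 9 ≡ 16; y = λ·(1 - 16) - 8 ≡ 2. → (16, 2)
double: tangent at (16, 2): λ = (3·16² + 12)/(2·2) ≡ 15/4. 4⁻¹ ≡ 13 (mod 17), so λ ≡ 15·13 ≡ 8.
  x = λ² - 16 - 16 = 64 - 32 ≡ 15; y = λ·(16 - 15) - 2 ≡ 6. → (15, 6)
add P: (15, 6) + (8, 9). λ = (9 - 6)/(8 - 15) ≡ 3/10 mod 17. 10⁻¹ ≡ 12 (mod 17) since 10·12 = 120 ≡ 1, so λ ≡ 2.
  x = λ² - 15 - 8 = 4 - 23 ≡ 15; y = λ·(15 - 15) - 6 ≡ 11. → (15, 11)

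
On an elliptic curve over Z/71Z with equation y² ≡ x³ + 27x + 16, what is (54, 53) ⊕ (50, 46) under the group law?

(54, 53) + (50, 46). λ = (46 - 53)/(50 - 54) ≡ 64/67 mod 71. 67⁻¹ ≡ 53 (mod 71) since 67·53 = 3551 ≡ 1, so λ ≡ 55.
  x = λ² - 54 - 50 = 3025 - 104 ≡ 10; y = λ·(54 - 10) - 53 ≡ 24. → (10, 24)

(10, 24)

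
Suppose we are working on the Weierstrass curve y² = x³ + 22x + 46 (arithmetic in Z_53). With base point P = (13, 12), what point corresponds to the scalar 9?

(7, 15)

Double-and-add on 9 = (1001)₂. Start with P = (13, 12) for the leading 1-bit.
double: tangent at (13, 12): λ = (3·13² + 22)/(2·12) ≡ 52/24. 24⁻¹ ≡ 42 (mod 53), so λ ≡ 52·42 ≡ 11.
  x = λ² - 13 - 13 = 121 - 26 ≡ 42; y = λ·(13 - 42) - 12 ≡ 40. → (42, 40)
double: tangent at (42, 40): λ = (3·42² + 22)/(2·40) ≡ 14/27. 27⁻¹ ≡ 2 (mod 53), so λ ≡ 14·2 ≡ 28.
  x = λ² - 42 - 42 = 784 - 84 ≡ 11; y = λ·(42 - 11) - 40 ≡ 33. → (11, 33)
double: tangent at (11, 33): λ = (3·11² + 22)/(2·33) ≡ 14/13. 13⁻¹ ≡ 49 (mod 53), so λ ≡ 14·49 ≡ 50.
  x = λ² - 11 - 11 = 2500 - 22 ≡ 40; y = λ·(11 - 40) - 33 ≡ 1. → (40, 1)
add P: (40, 1) + (13, 12). λ = (12 - 1)/(13 - 40) ≡ 11/26 mod 53. 26⁻¹ ≡ 51 (mod 53), so λ ≡ 31.
  x = λ² - 40 - 13 = 961 - 53 ≡ 7; y = λ·(40 - 7) - 1 ≡ 15. → (7, 15)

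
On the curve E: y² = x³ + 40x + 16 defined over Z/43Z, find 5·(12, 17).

(11, 14)

Write G = (12, 17).
Repeated addition: build up to 5G.
2G: tangent at (12, 17): λ = (3·12² + 40)/(2·17) ≡ 42/34. 34⁻¹ ≡ 19 (mod 43) since 34·19 = 646 ≡ 1, so λ ≡ 42·19 ≡ 24.
  x = λ² - 12 - 12 = 576 - 24 ≡ 36; y = λ·(12 - 36) - 17 ≡ 9. → (36, 9)
3G: (36, 9) + (12, 17). λ = (17 - 9)/(12 - 36) ≡ 8/19 mod 43. 19⁻¹ ≡ 34 (mod 43), so λ ≡ 14.
  x = λ² - 36 - 12 = 196 - 48 ≡ 19; y = λ·(36 - 19) - 9 ≡ 14. → (19, 14)
4G: (19, 14) + (12, 17). λ = (17 - 14)/(12 - 19) ≡ 3/36 mod 43. 36⁻¹ ≡ 6 (mod 43), so λ ≡ 18.
  x = λ² - 19 - 12 = 324 - 31 ≡ 35; y = λ·(19 - 35) - 14 ≡ 42. → (35, 42)
5G: (35, 42) + (12, 17). λ = (17 - 42)/(12 - 35) ≡ 18/20 mod 43. 20⁻¹ ≡ 28 (mod 43) since 20·28 = 560 ≡ 1, so λ ≡ 31.
  x = λ² - 35 - 12 = 961 - 47 ≡ 11; y = λ·(35 - 11) - 42 ≡ 14. → (11, 14)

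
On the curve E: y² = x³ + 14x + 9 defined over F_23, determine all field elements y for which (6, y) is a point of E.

none

x³ + 14x + 9 = 309 ≡ 10 (mod 23).
10 is a non-residue mod 23; no y exists.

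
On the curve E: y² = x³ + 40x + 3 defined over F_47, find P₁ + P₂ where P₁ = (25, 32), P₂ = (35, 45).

(23, 27)

(25, 32) + (35, 45). λ = (45 - 32)/(35 - 25) ≡ 13/10 mod 47. 10⁻¹ ≡ 33 (mod 47), so λ ≡ 6.
  x = λ² - 25 - 35 = 36 - 60 ≡ 23; y = λ·(25 - 23) - 32 ≡ 27. → (23, 27)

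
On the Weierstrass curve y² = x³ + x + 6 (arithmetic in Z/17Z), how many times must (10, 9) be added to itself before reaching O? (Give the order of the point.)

2P: tangent at (10, 9): λ = (3·10² + 1)/(2·9) ≡ 12/1. 1⁻¹ ≡ 1 (mod 17) since 1·1 = 1 ≡ 1, so λ ≡ 12·1 ≡ 12.
  x = λ² - 10 - 10 = 144 - 20 ≡ 5; y = λ·(10 - 5) - 9 ≡ 0. → (5, 0)
3P: (5, 0) + (10, 9). λ = (9 - 0)/(10 - 5) ≡ 9/5 mod 17. 5⁻¹ ≡ 7 (mod 17) since 5·7 = 35 ≡ 1, so λ ≡ 12.
  x = λ² - 5 - 10 = 144 - 15 ≡ 10; y = λ·(5 - 10) - 0 ≡ 8. → (10, 8)
4P: (10, 8) + (10, 9): same x and y₁ ≡ -y₂, so the sum is O.
4P = O, so the order is 4.

4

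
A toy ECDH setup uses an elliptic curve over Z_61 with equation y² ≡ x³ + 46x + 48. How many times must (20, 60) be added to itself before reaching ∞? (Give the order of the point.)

2P: tangent at (20, 60): λ = (3·20² + 46)/(2·60) ≡ 26/59. 59⁻¹ ≡ 30 (mod 61) since 59·30 = 1770 ≡ 1, so λ ≡ 26·30 ≡ 48.
  x = λ² - 20 - 20 = 2304 - 40 ≡ 7; y = λ·(20 - 7) - 60 ≡ 15. → (7, 15)
3P: (7, 15) + (20, 60). λ = (60 - 15)/(20 - 7) ≡ 45/13 mod 61. 13⁻¹ ≡ 47 (mod 61), so λ ≡ 41.
  x = λ² - 7 - 20 = 1681 - 27 ≡ 7; y = λ·(7 - 7) - 15 ≡ 46. → (7, 46)
4P: (7, 46) + (20, 60). λ = (60 - 46)/(20 - 7) ≡ 14/13 mod 61. 13⁻¹ ≡ 47 (mod 61), so λ ≡ 48.
  x = λ² - 7 - 20 = 2304 - 27 ≡ 20; y = λ·(7 - 20) - 46 ≡ 1. → (20, 1)
5P: (20, 1) + (20, 60): same x and y₁ ≡ -y₂, so the sum is ∞.
5P = ∞, so the order is 5.

5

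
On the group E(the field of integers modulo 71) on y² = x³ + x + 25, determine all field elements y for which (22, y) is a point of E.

x³ + 1x + 25 = 10695 ≡ 45 (mod 71).
Square roots of 45 mod 71: 20 and 51 (since 20² = 400 ≡ 45).

20, 51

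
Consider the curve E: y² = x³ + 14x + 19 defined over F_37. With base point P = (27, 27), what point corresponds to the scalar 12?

(25, 11)

Double-and-add on 12 = (1100)₂. Start with P = (27, 27) for the leading 1-bit.
double: tangent at (27, 27): λ = (3·27² + 14)/(2·27) ≡ 18/17. 17⁻¹ ≡ 24 (mod 37), so λ ≡ 18·24 ≡ 25.
  x = λ² - 27 - 27 = 625 - 54 ≡ 16; y = λ·(27 - 16) - 27 ≡ 26. → (16, 26)
add P: (16, 26) + (27, 27). λ = (27 - 26)/(27 - 16) ≡ 1/11 mod 37. 11⁻¹ ≡ 27 (mod 37) since 11·27 = 297 ≡ 1, so λ ≡ 27.
  x = λ² - 16 - 27 = 729 - 43 ≡ 20; y = λ·(16 - 20) - 26 ≡ 14. → (20, 14)
double: tangent at (20, 14): λ = (3·20² + 14)/(2·14) ≡ 30/28. 28⁻¹ ≡ 4 (mod 37) since 28·4 = 112 ≡ 1, so λ ≡ 30·4 ≡ 9.
  x = λ² - 20 - 20 = 81 - 40 ≡ 4; y = λ·(20 - 4) - 14 ≡ 19. → (4, 19)
double: tangent at (4, 19): λ = (3·4² + 14)/(2·19) ≡ 25/1. 1⁻¹ ≡ 1 (mod 37), so λ ≡ 25·1 ≡ 25.
  x = λ² - 4 - 4 = 625 - 8 ≡ 25; y = λ·(4 - 25) - 19 ≡ 11. → (25, 11)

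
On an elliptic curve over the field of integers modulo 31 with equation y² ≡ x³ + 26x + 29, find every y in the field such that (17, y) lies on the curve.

x³ + 26x + 29 = 5384 ≡ 21 (mod 31).
21 is a non-residue mod 31; no y exists.

none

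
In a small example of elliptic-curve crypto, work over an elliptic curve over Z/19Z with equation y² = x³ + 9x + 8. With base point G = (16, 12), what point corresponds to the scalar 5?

Repeated addition: build up to 5G.
2G: tangent at (16, 12): λ = (3·16² + 9)/(2·12) ≡ 17/5. 5⁻¹ ≡ 4 (mod 19) since 5·4 = 20 ≡ 1, so λ ≡ 17·4 ≡ 11.
  x = λ² - 16 - 16 = 121 - 32 ≡ 13; y = λ·(16 - 13) - 12 ≡ 2. → (13, 2)
3G: (13, 2) + (16, 12). λ = (12 - 2)/(16 - 13) ≡ 10/3 mod 19. 3⁻¹ ≡ 13 (mod 19) since 3·13 = 39 ≡ 1, so λ ≡ 16.
  x = λ² - 13 - 16 = 256 - 29 ≡ 18; y = λ·(13 - 18) - 2 ≡ 13. → (18, 13)
4G: (18, 13) + (16, 12). λ = (12 - 13)/(16 - 18) ≡ 18/17 mod 19. 17⁻¹ ≡ 9 (mod 19), so λ ≡ 10.
  x = λ² - 18 - 16 = 100 - 34 ≡ 9; y = λ·(18 - 9) - 13 ≡ 1. → (9, 1)
5G: (9, 1) + (16, 12). λ = (12 - 1)/(16 - 9) ≡ 11/7 mod 19. 7⁻¹ ≡ 11 (mod 19), so λ ≡ 7.
  x = λ² - 9 - 16 = 49 - 25 ≡ 5; y = λ·(9 - 5) - 1 ≡ 8. → (5, 8)

(5, 8)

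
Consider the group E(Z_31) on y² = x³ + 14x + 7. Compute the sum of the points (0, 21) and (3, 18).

(29, 8)

(0, 21) + (3, 18). λ = (18 - 21)/(3 - 0) ≡ 28/3 mod 31. 3⁻¹ ≡ 21 (mod 31), so λ ≡ 30.
  x = λ² - 0 - 3 = 900 - 3 ≡ 29; y = λ·(0 - 29) - 21 ≡ 8. → (29, 8)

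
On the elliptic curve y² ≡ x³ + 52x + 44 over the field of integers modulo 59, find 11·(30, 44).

Write P = (30, 44).
Double-and-add on 11 = (1011)₂. Start with P = (30, 44) for the leading 1-bit.
double: tangent at (30, 44): λ = (3·30² + 52)/(2·44) ≡ 38/29. 29⁻¹ ≡ 57 (mod 59), so λ ≡ 38·57 ≡ 42.
  x = λ² - 30 - 30 = 1764 - 60 ≡ 52; y = λ·(30 - 52) - 44 ≡ 35. → (52, 35)
double: tangent at (52, 35): λ = (3·52² + 52)/(2·35) ≡ 22/11. 11⁻¹ ≡ 43 (mod 59) since 11·43 = 473 ≡ 1, so λ ≡ 22·43 ≡ 2.
  x = λ² - 52 - 52 = 4 - 104 ≡ 18; y = λ·(52 - 18) - 35 ≡ 33. → (18, 33)
add P: (18, 33) + (30, 44). λ = (44 - 33)/(30 - 18) ≡ 11/12 mod 59. 12⁻¹ ≡ 5 (mod 59), so λ ≡ 55.
  x = λ² - 18 - 30 = 3025 - 48 ≡ 27; y = λ·(18 - 27) - 33 ≡ 3. → (27, 3)
double: tangent at (27, 3): λ = (3·27² + 52)/(2·3) ≡ 56/6. 6⁻¹ ≡ 10 (mod 59), so λ ≡ 56·10 ≡ 29.
  x = λ² - 27 - 27 = 841 - 54 ≡ 20; y = λ·(27 - 20) - 3 ≡ 23. → (20, 23)
add P: (20, 23) + (30, 44). λ = (44 - 23)/(30 - 20) ≡ 21/10 mod 59. 10⁻¹ ≡ 6 (mod 59), so λ ≡ 8.
  x = λ² - 20 - 30 = 64 - 50 ≡ 14; y = λ·(20 - 14) - 23 ≡ 25. → (14, 25)

(14, 25)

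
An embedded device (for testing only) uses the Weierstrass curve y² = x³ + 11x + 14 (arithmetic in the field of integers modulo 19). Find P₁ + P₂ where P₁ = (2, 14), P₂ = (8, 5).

(16, 7)

(2, 14) + (8, 5). λ = (5 - 14)/(8 - 2) ≡ 10/6 mod 19. 6⁻¹ ≡ 16 (mod 19) since 6·16 = 96 ≡ 1, so λ ≡ 8.
  x = λ² - 2 - 8 = 64 - 10 ≡ 16; y = λ·(2 - 16) - 14 ≡ 7. → (16, 7)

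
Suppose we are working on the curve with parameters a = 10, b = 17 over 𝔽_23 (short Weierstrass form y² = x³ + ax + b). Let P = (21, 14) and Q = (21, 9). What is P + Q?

O

The two points share x = 21 and their y-coordinates satisfy 14 + 9 ≡ 0 (mod 23), so they are inverses. Their sum is ∞.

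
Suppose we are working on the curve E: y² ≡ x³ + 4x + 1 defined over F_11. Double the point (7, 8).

(0, 1)

tangent at (7, 8): λ = (3·7² + 4)/(2·8) ≡ 8/5. 5⁻¹ ≡ 9 (mod 11), so λ ≡ 8·9 ≡ 6.
  x = λ² - 7 - 7 = 36 - 14 ≡ 0; y = λ·(7 - 0) - 8 ≡ 1. → (0, 1)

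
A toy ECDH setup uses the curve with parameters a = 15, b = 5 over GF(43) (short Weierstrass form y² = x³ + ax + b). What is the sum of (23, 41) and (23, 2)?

The two points share x = 23 and their y-coordinates satisfy 41 + 2 ≡ 0 (mod 43), so they are inverses. Their sum is 𝒪.

O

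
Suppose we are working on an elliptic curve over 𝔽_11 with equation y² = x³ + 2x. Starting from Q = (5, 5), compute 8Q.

(1, 6)

Double-and-add on 8 = (1000)₂. Start with Q = (5, 5) for the leading 1-bit.
double: tangent at (5, 5): λ = (3·5² + 2)/(2·5) ≡ 0/10. 10⁻¹ ≡ 10 (mod 11), so λ ≡ 0·10 ≡ 0.
  x = λ² - 5 - 5 = 0 - 10 ≡ 1; y = λ·(5 - 1) - 5 ≡ 6. → (1, 6)
double: tangent at (1, 6): λ = (3·1² + 2)/(2·6) ≡ 5/1. 1⁻¹ ≡ 1 (mod 11), so λ ≡ 5·1 ≡ 5.
  x = λ² - 1 - 1 = 25 - 2 ≡ 1; y = λ·(1 - 1) - 6 ≡ 5. → (1, 5)
double: tangent at (1, 5): λ = (3·1² + 2)/(2·5) ≡ 5/10. 10⁻¹ ≡ 10 (mod 11), so λ ≡ 5·10 ≡ 6.
  x = λ² - 1 - 1 = 36 - 2 ≡ 1; y = λ·(1 - 1) - 5 ≡ 6. → (1, 6)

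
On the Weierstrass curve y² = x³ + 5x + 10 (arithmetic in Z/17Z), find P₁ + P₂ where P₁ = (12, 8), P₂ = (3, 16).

(12, 8) + (3, 16). λ = (16 - 8)/(3 - 12) ≡ 8/8 mod 17. 8⁻¹ ≡ 15 (mod 17), so λ ≡ 1.
  x = λ² - 12 - 3 = 1 - 15 ≡ 3; y = λ·(12 - 3) - 8 ≡ 1. → (3, 1)

(3, 1)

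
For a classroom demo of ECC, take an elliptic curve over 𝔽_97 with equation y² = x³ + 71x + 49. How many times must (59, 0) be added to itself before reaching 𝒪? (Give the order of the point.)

2

2P: (59, 0) + (59, 0): same x and y₁ ≡ -y₂, so the sum is 𝒪.
2P = 𝒪, so the order is 2.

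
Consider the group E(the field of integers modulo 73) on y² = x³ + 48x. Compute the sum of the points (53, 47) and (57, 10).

(44, 34)

(53, 47) + (57, 10). λ = (10 - 47)/(57 - 53) ≡ 36/4 mod 73. 4⁻¹ ≡ 55 (mod 73), so λ ≡ 9.
  x = λ² - 53 - 57 = 81 - 110 ≡ 44; y = λ·(53 - 44) - 47 ≡ 34. → (44, 34)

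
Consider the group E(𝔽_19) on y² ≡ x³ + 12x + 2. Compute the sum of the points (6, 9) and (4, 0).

(6, 9) + (4, 0). λ = (0 - 9)/(4 - 6) ≡ 10/17 mod 19. 17⁻¹ ≡ 9 (mod 19) since 17·9 = 153 ≡ 1, so λ ≡ 14.
  x = λ² - 6 - 4 = 196 - 10 ≡ 15; y = λ·(6 - 15) - 9 ≡ 17. → (15, 17)

(15, 17)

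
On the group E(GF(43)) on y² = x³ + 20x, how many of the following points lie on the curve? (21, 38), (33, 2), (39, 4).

1

(21, 38): 38² ≡ 25, rhs ≡ 6 → off.
(33, 2): 2² ≡ 4, rhs ≡ 4 → on.
(39, 4): 4² ≡ 16, rhs ≡ 28 → off.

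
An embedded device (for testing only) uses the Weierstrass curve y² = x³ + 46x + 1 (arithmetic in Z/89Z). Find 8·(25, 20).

Write G = (25, 20).
Repeated addition: build up to 8G.
2G: tangent at (25, 20): λ = (3·25² + 46)/(2·20) ≡ 52/40. 40⁻¹ ≡ 69 (mod 89), so λ ≡ 52·69 ≡ 28.
  x = λ² - 25 - 25 = 784 - 50 ≡ 22; y = λ·(25 - 22) - 20 ≡ 64. → (22, 64)
3G: (22, 64) + (25, 20). λ = (20 - 64)/(25 - 22) ≡ 45/3 mod 89. 3⁻¹ ≡ 30 (mod 89) since 3·30 = 90 ≡ 1, so λ ≡ 15.
  x = λ² - 22 - 25 = 225 - 47 ≡ 0; y = λ·(22 - 0) - 64 ≡ 88. → (0, 88)
4G: (0, 88) + (25, 20). λ = (20 - 88)/(25 - 0) ≡ 21/25 mod 89. 25⁻¹ ≡ 57 (mod 89), so λ ≡ 40.
  x = λ² - 0 - 25 = 1600 - 25 ≡ 62; y = λ·(0 - 62) - 88 ≡ 13. → (62, 13)
5G: (62, 13) + (25, 20). λ = (20 - 13)/(25 - 62) ≡ 7/52 mod 89. 52⁻¹ ≡ 12 (mod 89), so λ ≡ 84.
  x = λ² - 62 - 25 = 7056 - 87 ≡ 27; y = λ·(62 - 27) - 13 ≡ 79. → (27, 79)
6G: (27, 79) + (25, 20). λ = (20 - 79)/(25 - 27) ≡ 30/87 mod 89. 87⁻¹ ≡ 44 (mod 89), so λ ≡ 74.
  x = λ² - 27 - 25 = 5476 - 52 ≡ 84; y = λ·(27 - 84) - 79 ≡ 64. → (84, 64)
7G: (84, 64) + (25, 20). λ = (20 - 64)/(25 - 84) ≡ 45/30 mod 89. 30⁻¹ ≡ 3 (mod 89) since 30·3 = 90 ≡ 1, so λ ≡ 46.
  x = λ² - 84 - 25 = 2116 - 109 ≡ 49; y = λ·(84 - 49) - 64 ≡ 33. → (49, 33)
8G: (49, 33) + (25, 20). λ = (20 - 33)/(25 - 49) ≡ 76/65 mod 89. 65⁻¹ ≡ 63 (mod 89), so λ ≡ 71.
  x = λ² - 49 - 25 = 5041 - 74 ≡ 72; y = λ·(49 - 72) - 33 ≡ 25. → (72, 25)

(72, 25)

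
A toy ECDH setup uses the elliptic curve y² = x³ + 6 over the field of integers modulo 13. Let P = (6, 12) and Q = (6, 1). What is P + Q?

The two points share x = 6 and their y-coordinates satisfy 12 + 1 ≡ 0 (mod 13), so they are inverses. Their sum is ∞.

O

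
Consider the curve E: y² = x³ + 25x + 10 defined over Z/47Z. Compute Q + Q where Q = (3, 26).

tangent at (3, 26): λ = (3·3² + 25)/(2·26) ≡ 5/5. 5⁻¹ ≡ 19 (mod 47) since 5·19 = 95 ≡ 1, so λ ≡ 5·19 ≡ 1.
  x = λ² - 3 - 3 = 1 - 6 ≡ 42; y = λ·(3 - 42) - 26 ≡ 29. → (42, 29)

(42, 29)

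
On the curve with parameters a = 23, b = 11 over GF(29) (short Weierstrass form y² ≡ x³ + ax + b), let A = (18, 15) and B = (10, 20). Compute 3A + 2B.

(16, 3)

First 3A:
Repeated addition: build up to 3A.
2A: tangent at (18, 15): λ = (3·18² + 23)/(2·15) ≡ 9/1. 1⁻¹ ≡ 1 (mod 29), so λ ≡ 9·1 ≡ 9.
  x = λ² - 18 - 18 = 81 - 36 ≡ 16; y = λ·(18 - 16) - 15 ≡ 3. → (16, 3)
3A: (16, 3) + (18, 15). λ = (15 - 3)/(18 - 16) ≡ 12/2 mod 29. 2⁻¹ ≡ 15 (mod 29), so λ ≡ 6.
  x = λ² - 16 - 18 = 36 - 34 ≡ 2; y = λ·(16 - 2) - 3 ≡ 23. → (2, 23)
3A = (2, 23).
Next 2B:
Repeated addition: build up to 2B.
2B: tangent at (10, 20): λ = (3·10² + 23)/(2·20) ≡ 4/11. 11⁻¹ ≡ 8 (mod 29), so λ ≡ 4·8 ≡ 3.
  x = λ² - 10 - 10 = 9 - 20 ≡ 18; y = λ·(10 - 18) - 20 ≡ 14. → (18, 14)
2B = (18, 14).
Finally 3A + 2B:
(2, 23) + (18, 14). λ = (14 - 23)/(18 - 2) ≡ 20/16 mod 29. 16⁻¹ ≡ 20 (mod 29), so λ ≡ 23.
  x = λ² - 2 - 18 = 529 - 20 ≡ 16; y = λ·(2 - 16) - 23 ≡ 3. → (16, 3)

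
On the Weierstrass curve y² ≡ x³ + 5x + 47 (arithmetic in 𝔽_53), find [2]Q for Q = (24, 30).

tangent at (24, 30): λ = (3·24² + 5)/(2·30) ≡ 37/7. 7⁻¹ ≡ 38 (mod 53), so λ ≡ 37·38 ≡ 28.
  x = λ² - 24 - 24 = 784 - 48 ≡ 47; y = λ·(24 - 47) - 30 ≡ 15. → (47, 15)

(47, 15)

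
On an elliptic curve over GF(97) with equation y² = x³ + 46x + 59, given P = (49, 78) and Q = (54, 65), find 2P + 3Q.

First 2P:
Repeated addition: build up to 2P.
2P: tangent at (49, 78): λ = (3·49² + 46)/(2·78) ≡ 71/59. 59⁻¹ ≡ 74 (mod 97), so λ ≡ 71·74 ≡ 16.
  x = λ² - 49 - 49 = 256 - 98 ≡ 61; y = λ·(49 - 61) - 78 ≡ 21. → (61, 21)
2P = (61, 21).
Next 3Q:
Repeated addition: build up to 3Q.
2Q: tangent at (54, 65): λ = (3·54² + 46)/(2·65) ≡ 64/33. 33⁻¹ ≡ 50 (mod 97), so λ ≡ 64·50 ≡ 96.
  x = λ² - 54 - 54 = 9216 - 108 ≡ 87; y = λ·(54 - 87) - 65 ≡ 65. → (87, 65)
3Q: (87, 65) + (54, 65). λ = (65 - 65)/(54 - 87) ≡ 0/64 mod 97. 64⁻¹ ≡ 47 (mod 97), so λ ≡ 0.
  x = λ² - 87 - 54 = 0 - 141 ≡ 53; y = λ·(87 - 53) - 65 ≡ 32. → (53, 32)
3Q = (53, 32).
Finally 2P + 3Q:
(61, 21) + (53, 32). λ = (32 - 21)/(53 - 61) ≡ 11/89 mod 97. 89⁻¹ ≡ 12 (mod 97) since 89·12 = 1068 ≡ 1, so λ ≡ 35.
  x = λ² - 61 - 53 = 1225 - 114 ≡ 44; y = λ·(61 - 44) - 21 ≡ 89. → (44, 89)

(44, 89)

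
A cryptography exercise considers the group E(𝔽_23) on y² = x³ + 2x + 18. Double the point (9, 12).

tangent at (9, 12): λ = (3·9² + 2)/(2·12) ≡ 15/1. 1⁻¹ ≡ 1 (mod 23), so λ ≡ 15·1 ≡ 15.
  x = λ² - 9 - 9 = 225 - 18 ≡ 0; y = λ·(9 - 0) - 12 ≡ 8. → (0, 8)

(0, 8)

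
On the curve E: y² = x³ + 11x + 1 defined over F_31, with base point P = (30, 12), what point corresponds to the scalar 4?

Double-and-add on 4 = (100)₂. Start with P = (30, 12) for the leading 1-bit.
double: tangent at (30, 12): λ = (3·30² + 11)/(2·12) ≡ 14/24. 24⁻¹ ≡ 22 (mod 31) since 24·22 = 528 ≡ 1, so λ ≡ 14·22 ≡ 29.
  x = λ² - 30 - 30 = 841 - 60 ≡ 6; y = λ·(30 - 6) - 12 ≡ 2. → (6, 2)
double: tangent at (6, 2): λ = (3·6² + 11)/(2·2) ≡ 26/4. 4⁻¹ ≡ 8 (mod 31) since 4·8 = 32 ≡ 1, so λ ≡ 26·8 ≡ 22.
  x = λ² - 6 - 6 = 484 - 12 ≡ 7; y = λ·(6 - 7) - 2 ≡ 7. → (7, 7)

(7, 7)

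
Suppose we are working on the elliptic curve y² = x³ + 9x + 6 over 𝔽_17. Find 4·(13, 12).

(11, 5)

Write P = (13, 12).
Double-and-add on 4 = (100)₂. Start with P = (13, 12) for the leading 1-bit.
double: tangent at (13, 12): λ = (3·13² + 9)/(2·12) ≡ 6/7. 7⁻¹ ≡ 5 (mod 17), so λ ≡ 6·5 ≡ 13.
  x = λ² - 13 - 13 = 169 - 26 ≡ 7; y = λ·(13 - 7) - 12 ≡ 15. → (7, 15)
double: tangent at (7, 15): λ = (3·7² + 9)/(2·15) ≡ 3/13. 13⁻¹ ≡ 4 (mod 17) since 13·4 = 52 ≡ 1, so λ ≡ 3·4 ≡ 12.
  x = λ² - 7 - 7 = 144 - 14 ≡ 11; y = λ·(7 - 11) - 15 ≡ 5. → (11, 5)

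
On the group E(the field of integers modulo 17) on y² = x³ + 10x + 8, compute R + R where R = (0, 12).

tangent at (0, 12): λ = (3·0² + 10)/(2·12) ≡ 10/7. 7⁻¹ ≡ 5 (mod 17), so λ ≡ 10·5 ≡ 16.
  x = λ² - 0 - 0 = 256 - 0 ≡ 1; y = λ·(0 - 1) - 12 ≡ 6. → (1, 6)

(1, 6)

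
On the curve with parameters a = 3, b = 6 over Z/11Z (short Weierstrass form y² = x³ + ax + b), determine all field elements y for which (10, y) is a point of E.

none

x³ + 3x + 6 = 1036 ≡ 2 (mod 11).
2 is a non-residue mod 11; no y exists.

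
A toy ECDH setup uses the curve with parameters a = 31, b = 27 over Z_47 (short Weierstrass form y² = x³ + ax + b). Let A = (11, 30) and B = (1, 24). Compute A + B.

(41, 46)

(11, 30) + (1, 24). λ = (24 - 30)/(1 - 11) ≡ 41/37 mod 47. 37⁻¹ ≡ 14 (mod 47), so λ ≡ 10.
  x = λ² - 11 - 1 = 100 - 12 ≡ 41; y = λ·(11 - 41) - 30 ≡ 46. → (41, 46)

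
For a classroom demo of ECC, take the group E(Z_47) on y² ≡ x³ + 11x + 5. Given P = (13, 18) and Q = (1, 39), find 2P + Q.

First 2P:
Repeated addition: build up to 2P.
2P: tangent at (13, 18): λ = (3·13² + 11)/(2·18) ≡ 1/36. 36⁻¹ ≡ 17 (mod 47) since 36·17 = 612 ≡ 1, so λ ≡ 1·17 ≡ 17.
  x = λ² - 13 - 13 = 289 - 26 ≡ 28; y = λ·(13 - 28) - 18 ≡ 9. → (28, 9)
2P = (28, 9).
Finally 2P + Q:
(28, 9) + (1, 39). λ = (39 - 9)/(1 - 28) ≡ 30/20 mod 47. 20⁻¹ ≡ 40 (mod 47) since 20·40 = 800 ≡ 1, so λ ≡ 25.
  x = λ² - 28 - 1 = 625 - 29 ≡ 32; y = λ·(28 - 32) - 9 ≡ 32. → (32, 32)

(32, 32)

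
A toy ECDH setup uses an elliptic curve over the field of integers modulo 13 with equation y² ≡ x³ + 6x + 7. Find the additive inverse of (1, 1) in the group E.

-(1, 1) = (1, -1 mod 13) = (1, 12).

(1, 12)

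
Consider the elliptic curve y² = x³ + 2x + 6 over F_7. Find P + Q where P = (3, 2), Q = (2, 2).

(2, 5)

(3, 2) + (2, 2). λ = (2 - 2)/(2 - 3) ≡ 0/6 mod 7. 6⁻¹ ≡ 6 (mod 7) since 6·6 = 36 ≡ 1, so λ ≡ 0.
  x = λ² - 3 - 2 = 0 - 5 ≡ 2; y = λ·(3 - 2) - 2 ≡ 5. → (2, 5)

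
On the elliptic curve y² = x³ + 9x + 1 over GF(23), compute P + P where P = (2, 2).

tangent at (2, 2): λ = (3·2² + 9)/(2·2) ≡ 21/4. 4⁻¹ ≡ 6 (mod 23), so λ ≡ 21·6 ≡ 11.
  x = λ² - 2 - 2 = 121 - 4 ≡ 2; y = λ·(2 - 2) - 2 ≡ 21. → (2, 21)

(2, 21)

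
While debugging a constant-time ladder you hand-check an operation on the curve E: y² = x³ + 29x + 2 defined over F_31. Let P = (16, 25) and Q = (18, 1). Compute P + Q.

(16, 25) + (18, 1). λ = (1 - 25)/(18 - 16) ≡ 7/2 mod 31. 2⁻¹ ≡ 16 (mod 31) since 2·16 = 32 ≡ 1, so λ ≡ 19.
  x = λ² - 16 - 18 = 361 - 34 ≡ 17; y = λ·(16 - 17) - 25 ≡ 18. → (17, 18)

(17, 18)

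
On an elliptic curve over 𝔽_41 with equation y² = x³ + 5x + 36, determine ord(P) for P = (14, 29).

2P: tangent at (14, 29): λ = (3·14² + 5)/(2·29) ≡ 19/17. 17⁻¹ ≡ 29 (mod 41), so λ ≡ 19·29 ≡ 18.
  x = λ² - 14 - 14 = 324 - 28 ≡ 9; y = λ·(14 - 9) - 29 ≡ 20. → (9, 20)
3P: (9, 20) + (14, 29). λ = (29 - 20)/(14 - 9) ≡ 9/5 mod 41. 5⁻¹ ≡ 33 (mod 41), so λ ≡ 10.
  x = λ² - 9 - 14 = 100 - 23 ≡ 36; y = λ·(9 - 36) - 20 ≡ 38. → (36, 38)
4P: (36, 38) + (14, 29). λ = (29 - 38)/(14 - 36) ≡ 32/19 mod 41. 19⁻¹ ≡ 13 (mod 41) since 19·13 = 247 ≡ 1, so λ ≡ 6.
  x = λ² - 36 - 14 = 36 - 50 ≡ 27; y = λ·(36 - 27) - 38 ≡ 16. → (27, 16)
5P: (27, 16) + (14, 29). λ = (29 - 16)/(14 - 27) ≡ 13/28 mod 41. 28⁻¹ ≡ 22 (mod 41) since 28·22 = 616 ≡ 1, so λ ≡ 40.
  x = λ² - 27 - 14 = 1600 - 41 ≡ 1; y = λ·(27 - 1) - 16 ≡ 40. → (1, 40)
6P: (1, 40) + (14, 29). λ = (29 - 40)/(14 - 1) ≡ 30/13 mod 41. 13⁻¹ ≡ 19 (mod 41), so λ ≡ 37.
  x = λ² - 1 - 14 = 1369 - 15 ≡ 1; y = λ·(1 - 1) - 40 ≡ 1. → (1, 1)
7P: (1, 1) + (14, 29). λ = (29 - 1)/(14 - 1) ≡ 28/13 mod 41. 13⁻¹ ≡ 19 (mod 41), so λ ≡ 40.
  x = λ² - 1 - 14 = 1600 - 15 ≡ 27; y = λ·(1 - 27) - 1 ≡ 25. → (27, 25)
8P: (27, 25) + (14, 29). λ = (29 - 25)/(14 - 27) ≡ 4/28 mod 41. 28⁻¹ ≡ 22 (mod 41), so λ ≡ 6.
  x = λ² - 27 - 14 = 36 - 41 ≡ 36; y = λ·(27 - 36) - 25 ≡ 3. → (36, 3)
9P: (36, 3) + (14, 29). λ = (29 - 3)/(14 - 36) ≡ 26/19 mod 41. 19⁻¹ ≡ 13 (mod 41), so λ ≡ 10.
  x = λ² - 36 - 14 = 100 - 50 ≡ 9; y = λ·(36 - 9) - 3 ≡ 21. → (9, 21)
10P: (9, 21) + (14, 29). λ = (29 - 21)/(14 - 9) ≡ 8/5 mod 41. 5⁻¹ ≡ 33 (mod 41), so λ ≡ 18.
  x = λ² - 9 - 14 = 324 - 23 ≡ 14; y = λ·(9 - 14) - 21 ≡ 12. → (14, 12)
11P: (14, 12) + (14, 29): same x and y₁ ≡ -y₂, so the sum is ∞.
11P = ∞, so the order is 11.

11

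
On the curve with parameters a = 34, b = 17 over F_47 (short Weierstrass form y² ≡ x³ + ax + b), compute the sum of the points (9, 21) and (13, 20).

(28, 19)

(9, 21) + (13, 20). λ = (20 - 21)/(13 - 9) ≡ 46/4 mod 47. 4⁻¹ ≡ 12 (mod 47), so λ ≡ 35.
  x = λ² - 9 - 13 = 1225 - 22 ≡ 28; y = λ·(9 - 28) - 21 ≡ 19. → (28, 19)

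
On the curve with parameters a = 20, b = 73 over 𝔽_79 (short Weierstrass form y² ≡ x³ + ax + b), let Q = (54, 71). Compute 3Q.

(14, 4)

Repeated addition: build up to 3Q.
2Q: tangent at (54, 71): λ = (3·54² + 20)/(2·71) ≡ 78/63. 63⁻¹ ≡ 74 (mod 79), so λ ≡ 78·74 ≡ 5.
  x = λ² - 54 - 54 = 25 - 108 ≡ 75; y = λ·(54 - 75) - 71 ≡ 61. → (75, 61)
3Q: (75, 61) + (54, 71). λ = (71 - 61)/(54 - 75) ≡ 10/58 mod 79. 58⁻¹ ≡ 15 (mod 79), so λ ≡ 71.
  x = λ² - 75 - 54 = 5041 - 129 ≡ 14; y = λ·(75 - 14) - 61 ≡ 4. → (14, 4)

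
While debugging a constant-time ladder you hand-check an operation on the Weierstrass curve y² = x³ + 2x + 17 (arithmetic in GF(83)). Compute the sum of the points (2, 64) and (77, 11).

(44, 52)

(2, 64) + (77, 11). λ = (11 - 64)/(77 - 2) ≡ 30/75 mod 83. 75⁻¹ ≡ 31 (mod 83), so λ ≡ 17.
  x = λ² - 2 - 77 = 289 - 79 ≡ 44; y = λ·(2 - 44) - 64 ≡ 52. → (44, 52)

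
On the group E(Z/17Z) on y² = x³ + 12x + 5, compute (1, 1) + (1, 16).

O

The two points share x = 1 and their y-coordinates satisfy 1 + 16 ≡ 0 (mod 17), so they are inverses. Their sum is ∞.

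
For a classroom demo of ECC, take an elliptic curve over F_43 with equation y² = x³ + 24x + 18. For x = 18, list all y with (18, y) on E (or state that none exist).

x³ + 24x + 18 = 6282 ≡ 4 (mod 43).
Square roots of 4 mod 43: 2 and 41 (since 2² = 4 ≡ 4).

2, 41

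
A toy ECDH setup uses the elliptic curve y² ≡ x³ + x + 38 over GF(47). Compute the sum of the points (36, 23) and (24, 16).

(36, 23) + (24, 16). λ = (16 - 23)/(24 - 36) ≡ 40/35 mod 47. 35⁻¹ ≡ 43 (mod 47) since 35·43 = 1505 ≡ 1, so λ ≡ 28.
  x = λ² - 36 - 24 = 784 - 60 ≡ 19; y = λ·(36 - 19) - 23 ≡ 30. → (19, 30)

(19, 30)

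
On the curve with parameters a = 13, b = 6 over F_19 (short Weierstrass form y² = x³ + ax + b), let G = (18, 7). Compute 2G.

(13, 15)

tangent at (18, 7): λ = (3·18² + 13)/(2·7) ≡ 16/14. 14⁻¹ ≡ 15 (mod 19), so λ ≡ 16·15 ≡ 12.
  x = λ² - 18 - 18 = 144 - 36 ≡ 13; y = λ·(18 - 13) - 7 ≡ 15. → (13, 15)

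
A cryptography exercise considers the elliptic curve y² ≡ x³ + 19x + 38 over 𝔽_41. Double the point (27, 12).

(19, 40)

tangent at (27, 12): λ = (3·27² + 19)/(2·12) ≡ 33/24. 24⁻¹ ≡ 12 (mod 41), so λ ≡ 33·12 ≡ 27.
  x = λ² - 27 - 27 = 729 - 54 ≡ 19; y = λ·(27 - 19) - 12 ≡ 40. → (19, 40)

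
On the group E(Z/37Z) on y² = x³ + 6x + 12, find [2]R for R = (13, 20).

tangent at (13, 20): λ = (3·13² + 6)/(2·20) ≡ 32/3. 3⁻¹ ≡ 25 (mod 37), so λ ≡ 32·25 ≡ 23.
  x = λ² - 13 - 13 = 529 - 26 ≡ 22; y = λ·(13 - 22) - 20 ≡ 32. → (22, 32)

(22, 32)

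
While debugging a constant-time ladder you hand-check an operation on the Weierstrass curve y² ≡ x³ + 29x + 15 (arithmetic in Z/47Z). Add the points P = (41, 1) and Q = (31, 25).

(41, 1) + (31, 25). λ = (25 - 1)/(31 - 41) ≡ 24/37 mod 47. 37⁻¹ ≡ 14 (mod 47) since 37·14 = 518 ≡ 1, so λ ≡ 7.
  x = λ² - 41 - 31 = 49 - 72 ≡ 24; y = λ·(41 - 24) - 1 ≡ 24. → (24, 24)

(24, 24)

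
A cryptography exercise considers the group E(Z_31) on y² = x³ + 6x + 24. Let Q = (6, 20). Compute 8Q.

(3, 21)

Double-and-add on 8 = (1000)₂. Start with Q = (6, 20) for the leading 1-bit.
double: tangent at (6, 20): λ = (3·6² + 6)/(2·20) ≡ 21/9. 9⁻¹ ≡ 7 (mod 31) since 9·7 = 63 ≡ 1, so λ ≡ 21·7 ≡ 23.
  x = λ² - 6 - 6 = 529 - 12 ≡ 21; y = λ·(6 - 21) - 20 ≡ 7. → (21, 7)
double: tangent at (21, 7): λ = (3·21² + 6)/(2·7) ≡ 27/14. 14⁻¹ ≡ 20 (mod 31), so λ ≡ 27·20 ≡ 13.
  x = λ² - 21 - 21 = 169 - 42 ≡ 3; y = λ·(21 - 3) - 7 ≡ 10. → (3, 10)
double: tangent at (3, 10): λ = (3·3² + 6)/(2·10) ≡ 2/20. 20⁻¹ ≡ 14 (mod 31), so λ ≡ 2·14 ≡ 28.
  x = λ² - 3 - 3 = 784 - 6 ≡ 3; y = λ·(3 - 3) - 10 ≡ 21. → (3, 21)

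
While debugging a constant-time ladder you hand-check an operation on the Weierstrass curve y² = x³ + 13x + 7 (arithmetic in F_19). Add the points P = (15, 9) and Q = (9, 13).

(6, 4)

(15, 9) + (9, 13). λ = (13 - 9)/(9 - 15) ≡ 4/13 mod 19. 13⁻¹ ≡ 3 (mod 19), so λ ≡ 12.
  x = λ² - 15 - 9 = 144 - 24 ≡ 6; y = λ·(15 - 6) - 9 ≡ 4. → (6, 4)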